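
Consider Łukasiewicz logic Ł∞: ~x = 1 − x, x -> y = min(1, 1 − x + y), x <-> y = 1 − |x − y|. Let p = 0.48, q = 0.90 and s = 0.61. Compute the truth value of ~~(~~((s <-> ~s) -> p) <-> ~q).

0.40

~s = 1 − 0.61 = 0.39
s <-> ~s = 1 − |0.61 − 0.39| = 1 − 0.22 = 0.78
(s <-> ~s) -> p = min(1, 1 − 0.78 + 0.48) = min(1, 0.70) = 0.70
~((s <-> ~s) -> p) = 1 − 0.70 = 0.30
~~((s <-> ~s) -> p) = 1 − 0.30 = 0.70
~q = 1 − 0.90 = 0.10
~~((s <-> ~s) -> p) <-> ~q = 1 − |0.70 − 0.10| = 1 − 0.60 = 0.40
~(~~((s <-> ~s) -> p) <-> ~q) = 1 − 0.40 = 0.60
~~(~~((s <-> ~s) -> p) <-> ~q) = 1 − 0.60 = 0.40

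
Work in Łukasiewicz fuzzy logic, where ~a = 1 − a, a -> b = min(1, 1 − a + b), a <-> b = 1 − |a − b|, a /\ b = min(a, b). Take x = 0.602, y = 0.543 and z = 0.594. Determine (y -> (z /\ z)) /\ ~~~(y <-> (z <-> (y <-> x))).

z /\ z = min(0.594, 0.594) = 0.594
y -> (z /\ z) = min(1, 1 − 0.543 + 0.594) = min(1, 1.051) = 1.000
y <-> x = 1 − |0.543 − 0.602| = 1 − 0.059 = 0.941
z <-> (y <-> x) = 1 − |0.594 − 0.941| = 1 − 0.347 = 0.653
y <-> (z <-> (y <-> x)) = 1 − |0.543 − 0.653| = 1 − 0.110 = 0.890
~(y <-> (z <-> (y <-> x))) = 1 − 0.890 = 0.110
~~(y <-> (z <-> (y <-> x))) = 1 − 0.110 = 0.890
~~~(y <-> (z <-> (y <-> x))) = 1 − 0.890 = 0.110
(y -> (z /\ z)) /\ ~~~(y <-> (z <-> (y <-> x))) = min(1.000, 0.110) = 0.110

0.110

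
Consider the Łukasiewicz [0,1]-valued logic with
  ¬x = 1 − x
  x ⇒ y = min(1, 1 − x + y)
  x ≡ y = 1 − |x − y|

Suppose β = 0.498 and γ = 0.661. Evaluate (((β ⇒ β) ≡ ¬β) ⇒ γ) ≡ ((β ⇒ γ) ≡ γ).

β ⇒ β = min(1, 1 − 0.498 + 0.498) = min(1, 1.000) = 1.000
¬β = 1 − 0.498 = 0.502
(β ⇒ β) ≡ ¬β = 1 − |1.000 − 0.502| = 1 − 0.498 = 0.502
((β ⇒ β) ≡ ¬β) ⇒ γ = min(1, 1 − 0.502 + 0.661) = min(1, 1.159) = 1.000
β ⇒ γ = min(1, 1 − 0.498 + 0.661) = min(1, 1.163) = 1.000
(β ⇒ γ) ≡ γ = 1 − |1.000 − 0.661| = 1 − 0.339 = 0.661
(((β ⇒ β) ≡ ¬β) ⇒ γ) ≡ ((β ⇒ γ) ≡ γ) = 1 − |1.000 − 0.661| = 1 − 0.339 = 0.661

0.661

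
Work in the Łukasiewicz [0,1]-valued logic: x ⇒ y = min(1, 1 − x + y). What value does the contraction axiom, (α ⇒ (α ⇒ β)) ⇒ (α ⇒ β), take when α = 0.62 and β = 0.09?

0.62

α ⇒ β = min(1, 1 − 0.62 + 0.09) = min(1, 0.47) = 0.47
α ⇒ (α ⇒ β) = min(1, 1 − 0.62 + 0.47) = min(1, 0.85) = 0.85
(α ⇒ (α ⇒ β)) ⇒ (α ⇒ β) = min(1, 1 − 0.85 + 0.47) = min(1, 0.62) = 0.62
(The value 0.62 < 1 shows this instance is not satisfied; fails in Ł∞ (the t-norm is not idempotent).)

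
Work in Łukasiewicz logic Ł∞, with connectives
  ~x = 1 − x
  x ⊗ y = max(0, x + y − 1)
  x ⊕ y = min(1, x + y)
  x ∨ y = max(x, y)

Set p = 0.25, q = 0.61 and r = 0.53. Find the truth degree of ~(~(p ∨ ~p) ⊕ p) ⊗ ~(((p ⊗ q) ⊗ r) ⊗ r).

0.50

~p = 1 − 0.25 = 0.75
p ∨ ~p = max(0.25, 0.75) = 0.75
~(p ∨ ~p) = 1 − 0.75 = 0.25
~(p ∨ ~p) ⊕ p = min(1, 0.25 + 0.25) = min(1, 0.50) = 0.50
~(~(p ∨ ~p) ⊕ p) = 1 − 0.50 = 0.50
p ⊗ q = max(0, 0.25 + 0.61 − 1) = max(0, -0.14) = 0.00
(p ⊗ q) ⊗ r = max(0, 0.00 + 0.53 − 1) = max(0, -0.47) = 0.00
((p ⊗ q) ⊗ r) ⊗ r = max(0, 0.00 + 0.53 − 1) = max(0, -0.47) = 0.00
~(((p ⊗ q) ⊗ r) ⊗ r) = 1 − 0.00 = 1.00
~(~(p ∨ ~p) ⊕ p) ⊗ ~(((p ⊗ q) ⊗ r) ⊗ r) = max(0, 0.50 + 1.00 − 1) = max(0, 0.50) = 0.50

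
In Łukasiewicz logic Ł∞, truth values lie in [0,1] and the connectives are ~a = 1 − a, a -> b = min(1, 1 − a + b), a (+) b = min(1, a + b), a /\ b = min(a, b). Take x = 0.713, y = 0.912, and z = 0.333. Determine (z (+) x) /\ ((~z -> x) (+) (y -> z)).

z (+) x = min(1, 0.333 + 0.713) = min(1, 1.046) = 1.000
~z = 1 − 0.333 = 0.667
~z -> x = min(1, 1 − 0.667 + 0.713) = min(1, 1.046) = 1.000
y -> z = min(1, 1 − 0.912 + 0.333) = min(1, 0.421) = 0.421
(~z -> x) (+) (y -> z) = min(1, 1.000 + 0.421) = min(1, 1.421) = 1.000
(z (+) x) /\ ((~z -> x) (+) (y -> z)) = min(1.000, 1.000) = 1.000

1.000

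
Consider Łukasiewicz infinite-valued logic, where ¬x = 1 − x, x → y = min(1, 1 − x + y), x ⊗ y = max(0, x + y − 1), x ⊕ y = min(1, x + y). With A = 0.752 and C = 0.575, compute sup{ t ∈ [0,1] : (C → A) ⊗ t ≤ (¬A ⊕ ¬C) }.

0.673

C → A = min(1, 1 − 0.575 + 0.752) = min(1, 1.177) = 1.000
So the left factor is C → A = 1.000.
¬A = 1 − 0.752 = 0.248
¬C = 1 − 0.575 = 0.425
¬A ⊕ ¬C = min(1, 0.248 + 0.425) = min(1, 0.673) = 0.673
So the right-hand bound is ¬A ⊕ ¬C = 0.673.
The residuum of the Łukasiewicz t-norm gives the supremum: min(1, 1 − 1.000 + 0.673).
1 − 1.000 + 0.673 = 0.673, so t = min(1, 0.673) = 0.673.
Check: 1.000 ⊗ 0.673 = max(0, 0.673) = 0.673 ≤ 0.673.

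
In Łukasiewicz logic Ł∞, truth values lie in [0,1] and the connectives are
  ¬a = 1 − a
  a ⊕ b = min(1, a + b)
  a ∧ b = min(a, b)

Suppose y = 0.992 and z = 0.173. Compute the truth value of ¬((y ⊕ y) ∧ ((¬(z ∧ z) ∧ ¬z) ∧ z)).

y ⊕ y = min(1, 0.992 + 0.992) = min(1, 1.984) = 1.000
z ∧ z = min(0.173, 0.173) = 0.173
¬(z ∧ z) = 1 − 0.173 = 0.827
¬z = 1 − 0.173 = 0.827
¬(z ∧ z) ∧ ¬z = min(0.827, 0.827) = 0.827
(¬(z ∧ z) ∧ ¬z) ∧ z = min(0.827, 0.173) = 0.173
(y ⊕ y) ∧ ((¬(z ∧ z) ∧ ¬z) ∧ z) = min(1.000, 0.173) = 0.173
¬((y ⊕ y) ∧ ((¬(z ∧ z) ∧ ¬z) ∧ z)) = 1 − 0.173 = 0.827

0.827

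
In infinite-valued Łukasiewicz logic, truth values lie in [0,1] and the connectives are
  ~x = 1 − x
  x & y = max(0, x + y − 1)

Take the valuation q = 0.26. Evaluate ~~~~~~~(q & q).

q & q = max(0, 0.26 + 0.26 − 1) = max(0, -0.48) = 0.00
~(q & q) = 1 − 0.00 = 1.00
~~(q & q) = 1 − 1.00 = 0.00
~~~(q & q) = 1 − 0.00 = 1.00
~~~~(q & q) = 1 − 1.00 = 0.00
~~~~~(q & q) = 1 − 0.00 = 1.00
~~~~~~(q & q) = 1 − 1.00 = 0.00
~~~~~~~(q & q) = 1 − 0.00 = 1.00

1.00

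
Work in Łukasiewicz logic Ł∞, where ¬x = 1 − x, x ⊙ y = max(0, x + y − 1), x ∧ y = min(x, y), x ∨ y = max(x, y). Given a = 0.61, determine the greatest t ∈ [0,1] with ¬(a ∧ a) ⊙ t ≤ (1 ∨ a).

1.00

a ∧ a = min(0.61, 0.61) = 0.61
¬(a ∧ a) = 1 − 0.61 = 0.39
So the left factor is ¬(a ∧ a) = 0.39.
1 ∨ a = max(1.00, 0.61) = 1.00
So the right-hand bound is 1 ∨ a = 1.00.
The residuum of the Łukasiewicz t-norm gives the supremum: min(1, 1 − 0.39 + 1.00).
1 − 0.39 + 1.00 = 1.61, so t = min(1, 1.61) = 1.00.
Check: 0.39 ⊙ 1.00 = max(0, 0.39) = 0.39 ≤ 1.00.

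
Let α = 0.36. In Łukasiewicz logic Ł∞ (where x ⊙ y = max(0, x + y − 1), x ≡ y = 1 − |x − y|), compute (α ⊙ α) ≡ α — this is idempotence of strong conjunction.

α ⊙ α = max(0, 0.36 + 0.36 − 1) = max(0, -0.28) = 0.00
(α ⊙ α) ≡ α = 1 − |0.00 − 0.36| = 1 − 0.36 = 0.64
(The value 0.64 < 1 shows this instance is not satisfied; fails in Ł∞ since a ⊗ a = max(0, 2a−1) ≠ a in general.)

0.64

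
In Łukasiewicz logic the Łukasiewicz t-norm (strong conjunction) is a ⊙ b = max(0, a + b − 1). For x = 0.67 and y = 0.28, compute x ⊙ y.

0.00

x ⊙ y = max(0, 0.67 + 0.28 − 1) = max(0, -0.05) = 0.00
For comparison, the Gödel (minimum) t-norm min(a, b) would give 0.28.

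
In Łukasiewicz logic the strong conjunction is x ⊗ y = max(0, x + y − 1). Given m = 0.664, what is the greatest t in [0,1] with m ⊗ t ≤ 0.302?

0.638

The residuum of the Łukasiewicz t-norm gives the supremum: min(1, 1 − 0.664 + 0.302).
1 − 0.664 + 0.302 = 0.638, so t = min(1, 0.638) = 0.638.
Check: 0.664 ⊗ 0.638 = max(0, 0.302) = 0.302 ≤ 0.302.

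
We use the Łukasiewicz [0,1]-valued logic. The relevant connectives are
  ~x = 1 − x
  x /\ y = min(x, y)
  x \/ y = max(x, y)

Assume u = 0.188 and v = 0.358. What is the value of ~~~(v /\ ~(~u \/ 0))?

~u = 1 − 0.188 = 0.812
~u \/ 0 = max(0.812, 0.000) = 0.812
~(~u \/ 0) = 1 − 0.812 = 0.188
v /\ ~(~u \/ 0) = min(0.358, 0.188) = 0.188
~(v /\ ~(~u \/ 0)) = 1 − 0.188 = 0.812
~~(v /\ ~(~u \/ 0)) = 1 − 0.812 = 0.188
~~~(v /\ ~(~u \/ 0)) = 1 − 0.188 = 0.812

0.812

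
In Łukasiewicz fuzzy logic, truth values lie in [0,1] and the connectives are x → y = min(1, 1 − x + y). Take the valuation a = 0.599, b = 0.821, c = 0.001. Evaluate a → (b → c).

0.581

b → c = min(1, 1 − 0.821 + 0.001) = min(1, 0.180) = 0.180
a → (b → c) = min(1, 1 − 0.599 + 0.180) = min(1, 0.581) = 0.581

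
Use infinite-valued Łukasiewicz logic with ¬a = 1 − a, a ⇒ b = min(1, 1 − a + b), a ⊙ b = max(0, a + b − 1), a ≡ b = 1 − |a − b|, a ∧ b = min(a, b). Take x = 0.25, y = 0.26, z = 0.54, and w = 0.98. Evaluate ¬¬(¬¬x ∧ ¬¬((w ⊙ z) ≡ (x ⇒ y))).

¬x = 1 − 0.25 = 0.75
¬¬x = 1 − 0.75 = 0.25
w ⊙ z = max(0, 0.98 + 0.54 − 1) = max(0, 0.52) = 0.52
x ⇒ y = min(1, 1 − 0.25 + 0.26) = min(1, 1.01) = 1.00
(w ⊙ z) ≡ (x ⇒ y) = 1 − |0.52 − 1.00| = 1 − 0.48 = 0.52
¬((w ⊙ z) ≡ (x ⇒ y)) = 1 − 0.52 = 0.48
¬¬((w ⊙ z) ≡ (x ⇒ y)) = 1 − 0.48 = 0.52
¬¬x ∧ ¬¬((w ⊙ z) ≡ (x ⇒ y)) = min(0.25, 0.52) = 0.25
¬(¬¬x ∧ ¬¬((w ⊙ z) ≡ (x ⇒ y))) = 1 − 0.25 = 0.75
¬¬(¬¬x ∧ ¬¬((w ⊙ z) ≡ (x ⇒ y))) = 1 − 0.75 = 0.25

0.25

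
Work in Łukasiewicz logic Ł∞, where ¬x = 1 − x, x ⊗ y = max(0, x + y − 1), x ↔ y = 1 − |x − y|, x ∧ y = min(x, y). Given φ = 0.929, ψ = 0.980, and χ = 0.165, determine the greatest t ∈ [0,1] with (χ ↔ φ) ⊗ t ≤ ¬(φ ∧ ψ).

0.835

χ ↔ φ = 1 − |0.165 − 0.929| = 1 − 0.764 = 0.236
So the left factor is χ ↔ φ = 0.236.
φ ∧ ψ = min(0.929, 0.980) = 0.929
¬(φ ∧ ψ) = 1 − 0.929 = 0.071
So the right-hand bound is ¬(φ ∧ ψ) = 0.071.
The residuum of the Łukasiewicz t-norm gives the supremum: min(1, 1 − 0.236 + 0.071).
1 − 0.236 + 0.071 = 0.835, so t = min(1, 0.835) = 0.835.
Check: 0.236 ⊗ 0.835 = max(0, 0.071) = 0.071 ≤ 0.071.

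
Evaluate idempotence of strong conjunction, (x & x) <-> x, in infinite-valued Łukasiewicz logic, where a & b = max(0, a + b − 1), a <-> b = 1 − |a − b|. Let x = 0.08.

0.92

x & x = max(0, 0.08 + 0.08 − 1) = max(0, -0.84) = 0.00
(x & x) <-> x = 1 − |0.00 − 0.08| = 1 − 0.08 = 0.92
(The value 0.92 < 1 shows this instance is not satisfied; fails in Ł∞ since a ⊗ a = max(0, 2a−1) ≠ a in general.)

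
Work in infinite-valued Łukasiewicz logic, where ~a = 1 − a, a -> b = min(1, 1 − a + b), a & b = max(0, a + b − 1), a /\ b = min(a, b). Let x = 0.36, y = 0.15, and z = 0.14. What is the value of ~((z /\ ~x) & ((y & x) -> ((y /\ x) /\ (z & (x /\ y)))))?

0.86

~x = 1 − 0.36 = 0.64
z /\ ~x = min(0.14, 0.64) = 0.14
y & x = max(0, 0.15 + 0.36 − 1) = max(0, -0.49) = 0.00
y /\ x = min(0.15, 0.36) = 0.15
x /\ y = min(0.36, 0.15) = 0.15
z & (x /\ y) = max(0, 0.14 + 0.15 − 1) = max(0, -0.71) = 0.00
(y /\ x) /\ (z & (x /\ y)) = min(0.15, 0.00) = 0.00
(y & x) -> ((y /\ x) /\ (z & (x /\ y))) = min(1, 1 − 0.00 + 0.00) = min(1, 1.00) = 1.00
(z /\ ~x) & ((y & x) -> ((y /\ x) /\ (z & (x /\ y)))) = max(0, 0.14 + 1.00 − 1) = max(0, 0.14) = 0.14
~((z /\ ~x) & ((y & x) -> ((y /\ x) /\ (z & (x /\ y))))) = 1 − 0.14 = 0.86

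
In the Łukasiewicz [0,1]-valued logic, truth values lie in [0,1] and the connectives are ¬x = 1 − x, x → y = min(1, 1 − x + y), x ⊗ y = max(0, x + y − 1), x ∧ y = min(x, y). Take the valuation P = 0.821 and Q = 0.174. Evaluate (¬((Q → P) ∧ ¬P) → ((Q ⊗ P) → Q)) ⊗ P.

Q → P = min(1, 1 − 0.174 + 0.821) = min(1, 1.647) = 1.000
¬P = 1 − 0.821 = 0.179
(Q → P) ∧ ¬P = min(1.000, 0.179) = 0.179
¬((Q → P) ∧ ¬P) = 1 − 0.179 = 0.821
Q ⊗ P = max(0, 0.174 + 0.821 − 1) = max(0, -0.005) = 0.000
(Q ⊗ P) → Q = min(1, 1 − 0.000 + 0.174) = min(1, 1.174) = 1.000
¬((Q → P) ∧ ¬P) → ((Q ⊗ P) → Q) = min(1, 1 − 0.821 + 1.000) = min(1, 1.179) = 1.000
(¬((Q → P) ∧ ¬P) → ((Q ⊗ P) → Q)) ⊗ P = max(0, 1.000 + 0.821 − 1) = max(0, 0.821) = 0.821

0.821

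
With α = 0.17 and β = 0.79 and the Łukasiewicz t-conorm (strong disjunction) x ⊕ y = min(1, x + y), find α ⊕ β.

0.96

α ⊕ β = min(1, 0.17 + 0.79) = min(1, 0.96) = 0.96
For comparison, the Gödel t-conorm max(x, y) would give 0.79.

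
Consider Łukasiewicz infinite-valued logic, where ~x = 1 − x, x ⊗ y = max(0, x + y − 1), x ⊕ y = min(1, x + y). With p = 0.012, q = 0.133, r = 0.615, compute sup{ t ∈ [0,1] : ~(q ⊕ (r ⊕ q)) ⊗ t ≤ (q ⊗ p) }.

r ⊕ q = min(1, 0.615 + 0.133) = min(1, 0.748) = 0.748
q ⊕ (r ⊕ q) = min(1, 0.133 + 0.748) = min(1, 0.881) = 0.881
~(q ⊕ (r ⊕ q)) = 1 − 0.881 = 0.119
So the left factor is ~(q ⊕ (r ⊕ q)) = 0.119.
q ⊗ p = max(0, 0.133 + 0.012 − 1) = max(0, -0.855) = 0.000
So the right-hand bound is q ⊗ p = 0.000.
The residuum of the Łukasiewicz t-norm gives the supremum: min(1, 1 − 0.119 + 0.000).
1 − 0.119 + 0.000 = 0.881, so t = min(1, 0.881) = 0.881.
Check: 0.119 ⊗ 0.881 = max(0, 0.000) = 0.000 ≤ 0.000.

0.881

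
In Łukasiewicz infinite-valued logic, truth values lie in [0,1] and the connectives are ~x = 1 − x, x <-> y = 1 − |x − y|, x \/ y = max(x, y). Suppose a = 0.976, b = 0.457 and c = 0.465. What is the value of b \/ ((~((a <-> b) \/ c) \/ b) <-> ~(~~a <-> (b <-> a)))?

0.976

a <-> b = 1 − |0.976 − 0.457| = 1 − 0.519 = 0.481
(a <-> b) \/ c = max(0.481, 0.465) = 0.481
~((a <-> b) \/ c) = 1 − 0.481 = 0.519
~((a <-> b) \/ c) \/ b = max(0.519, 0.457) = 0.519
~a = 1 − 0.976 = 0.024
~~a = 1 − 0.024 = 0.976
b <-> a = 1 − |0.457 − 0.976| = 1 − 0.519 = 0.481
~~a <-> (b <-> a) = 1 − |0.976 − 0.481| = 1 − 0.495 = 0.505
~(~~a <-> (b <-> a)) = 1 − 0.505 = 0.495
(~((a <-> b) \/ c) \/ b) <-> ~(~~a <-> (b <-> a)) = 1 − |0.519 − 0.495| = 1 − 0.024 = 0.976
b \/ ((~((a <-> b) \/ c) \/ b) <-> ~(~~a <-> (b <-> a))) = max(0.457, 0.976) = 0.976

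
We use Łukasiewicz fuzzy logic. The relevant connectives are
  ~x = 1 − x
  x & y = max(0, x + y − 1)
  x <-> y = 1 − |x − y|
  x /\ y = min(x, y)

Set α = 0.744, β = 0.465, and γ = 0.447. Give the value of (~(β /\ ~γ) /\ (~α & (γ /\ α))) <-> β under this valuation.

~γ = 1 − 0.447 = 0.553
β /\ ~γ = min(0.465, 0.553) = 0.465
~(β /\ ~γ) = 1 − 0.465 = 0.535
~α = 1 − 0.744 = 0.256
γ /\ α = min(0.447, 0.744) = 0.447
~α & (γ /\ α) = max(0, 0.256 + 0.447 − 1) = max(0, -0.297) = 0.000
~(β /\ ~γ) /\ (~α & (γ /\ α)) = min(0.535, 0.000) = 0.000
(~(β /\ ~γ) /\ (~α & (γ /\ α))) <-> β = 1 − |0.000 − 0.465| = 1 − 0.465 = 0.535

0.535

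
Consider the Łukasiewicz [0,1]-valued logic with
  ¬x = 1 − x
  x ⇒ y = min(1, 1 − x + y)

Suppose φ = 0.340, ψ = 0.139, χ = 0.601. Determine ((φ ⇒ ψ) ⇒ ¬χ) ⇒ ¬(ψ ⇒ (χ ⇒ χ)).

0.400

φ ⇒ ψ = min(1, 1 − 0.340 + 0.139) = min(1, 0.799) = 0.799
¬χ = 1 − 0.601 = 0.399
(φ ⇒ ψ) ⇒ ¬χ = min(1, 1 − 0.799 + 0.399) = min(1, 0.600) = 0.600
χ ⇒ χ = min(1, 1 − 0.601 + 0.601) = min(1, 1.000) = 1.000
ψ ⇒ (χ ⇒ χ) = min(1, 1 − 0.139 + 1.000) = min(1, 1.861) = 1.000
¬(ψ ⇒ (χ ⇒ χ)) = 1 − 1.000 = 0.000
((φ ⇒ ψ) ⇒ ¬χ) ⇒ ¬(ψ ⇒ (χ ⇒ χ)) = min(1, 1 − 0.600 + 0.000) = min(1, 0.400) = 0.400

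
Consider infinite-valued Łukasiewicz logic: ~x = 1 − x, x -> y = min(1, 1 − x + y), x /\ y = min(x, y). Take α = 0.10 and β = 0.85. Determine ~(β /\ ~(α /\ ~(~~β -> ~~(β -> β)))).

0.15

~β = 1 − 0.85 = 0.15
~~β = 1 − 0.15 = 0.85
β -> β = min(1, 1 − 0.85 + 0.85) = min(1, 1.00) = 1.00
~(β -> β) = 1 − 1.00 = 0.00
~~(β -> β) = 1 − 0.00 = 1.00
~~β -> ~~(β -> β) = min(1, 1 − 0.85 + 1.00) = min(1, 1.15) = 1.00
~(~~β -> ~~(β -> β)) = 1 − 1.00 = 0.00
α /\ ~(~~β -> ~~(β -> β)) = min(0.10, 0.00) = 0.00
~(α /\ ~(~~β -> ~~(β -> β))) = 1 − 0.00 = 1.00
β /\ ~(α /\ ~(~~β -> ~~(β -> β))) = min(0.85, 1.00) = 0.85
~(β /\ ~(α /\ ~(~~β -> ~~(β -> β)))) = 1 − 0.85 = 0.15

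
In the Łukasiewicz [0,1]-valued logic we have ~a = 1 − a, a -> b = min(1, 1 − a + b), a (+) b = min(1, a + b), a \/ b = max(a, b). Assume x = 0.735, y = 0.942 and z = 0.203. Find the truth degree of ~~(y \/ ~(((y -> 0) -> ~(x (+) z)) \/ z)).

0.942

y -> 0 = min(1, 1 − 0.942 + 0.000) = min(1, 0.058) = 0.058
x (+) z = min(1, 0.735 + 0.203) = min(1, 0.938) = 0.938
~(x (+) z) = 1 − 0.938 = 0.062
(y -> 0) -> ~(x (+) z) = min(1, 1 − 0.058 + 0.062) = min(1, 1.004) = 1.000
((y -> 0) -> ~(x (+) z)) \/ z = max(1.000, 0.203) = 1.000
~(((y -> 0) -> ~(x (+) z)) \/ z) = 1 − 1.000 = 0.000
y \/ ~(((y -> 0) -> ~(x (+) z)) \/ z) = max(0.942, 0.000) = 0.942
~(y \/ ~(((y -> 0) -> ~(x (+) z)) \/ z)) = 1 − 0.942 = 0.058
~~(y \/ ~(((y -> 0) -> ~(x (+) z)) \/ z)) = 1 − 0.058 = 0.942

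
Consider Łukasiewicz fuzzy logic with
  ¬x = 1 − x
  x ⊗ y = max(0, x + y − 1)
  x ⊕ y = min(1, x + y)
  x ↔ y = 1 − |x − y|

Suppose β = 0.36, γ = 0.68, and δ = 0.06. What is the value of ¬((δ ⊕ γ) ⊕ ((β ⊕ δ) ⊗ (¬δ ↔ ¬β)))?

0.14

δ ⊕ γ = min(1, 0.06 + 0.68) = min(1, 0.74) = 0.74
β ⊕ δ = min(1, 0.36 + 0.06) = min(1, 0.42) = 0.42
¬δ = 1 − 0.06 = 0.94
¬β = 1 − 0.36 = 0.64
¬δ ↔ ¬β = 1 − |0.94 − 0.64| = 1 − 0.30 = 0.70
(β ⊕ δ) ⊗ (¬δ ↔ ¬β) = max(0, 0.42 + 0.70 − 1) = max(0, 0.12) = 0.12
(δ ⊕ γ) ⊕ ((β ⊕ δ) ⊗ (¬δ ↔ ¬β)) = min(1, 0.74 + 0.12) = min(1, 0.86) = 0.86
¬((δ ⊕ γ) ⊕ ((β ⊕ δ) ⊗ (¬δ ↔ ¬β))) = 1 − 0.86 = 0.14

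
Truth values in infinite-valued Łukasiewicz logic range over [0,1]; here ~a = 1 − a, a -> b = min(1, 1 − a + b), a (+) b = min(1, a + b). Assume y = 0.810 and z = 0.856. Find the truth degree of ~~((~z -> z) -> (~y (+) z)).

~z = 1 − 0.856 = 0.144
~z -> z = min(1, 1 − 0.144 + 0.856) = min(1, 1.712) = 1.000
~y = 1 − 0.810 = 0.190
~y (+) z = min(1, 0.190 + 0.856) = min(1, 1.046) = 1.000
(~z -> z) -> (~y (+) z) = min(1, 1 − 1.000 + 1.000) = min(1, 1.000) = 1.000
~((~z -> z) -> (~y (+) z)) = 1 − 1.000 = 0.000
~~((~z -> z) -> (~y (+) z)) = 1 − 0.000 = 1.000

1.000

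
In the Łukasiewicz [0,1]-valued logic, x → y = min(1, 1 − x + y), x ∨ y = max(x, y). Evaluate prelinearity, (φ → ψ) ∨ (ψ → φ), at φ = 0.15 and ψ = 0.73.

φ → ψ = min(1, 1 − 0.15 + 0.73) = min(1, 1.58) = 1.00
ψ → φ = min(1, 1 − 0.73 + 0.15) = min(1, 0.42) = 0.42
(φ → ψ) ∨ (ψ → φ) = max(1.00, 0.42) = 1.00
(As expected: a Ł∞-tautology — holds in every MV-chain.)

1.00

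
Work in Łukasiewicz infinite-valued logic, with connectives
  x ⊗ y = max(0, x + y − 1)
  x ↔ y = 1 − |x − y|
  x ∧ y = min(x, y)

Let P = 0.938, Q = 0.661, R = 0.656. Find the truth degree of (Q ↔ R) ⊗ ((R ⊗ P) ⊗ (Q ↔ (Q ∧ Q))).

Q ↔ R = 1 − |0.661 − 0.656| = 1 − 0.005 = 0.995
R ⊗ P = max(0, 0.656 + 0.938 − 1) = max(0, 0.594) = 0.594
Q ∧ Q = min(0.661, 0.661) = 0.661
Q ↔ (Q ∧ Q) = 1 − |0.661 − 0.661| = 1 − 0.000 = 1.000
(R ⊗ P) ⊗ (Q ↔ (Q ∧ Q)) = max(0, 0.594 + 1.000 − 1) = max(0, 0.594) = 0.594
(Q ↔ R) ⊗ ((R ⊗ P) ⊗ (Q ↔ (Q ∧ Q))) = max(0, 0.995 + 0.594 − 1) = max(0, 0.589) = 0.589

0.589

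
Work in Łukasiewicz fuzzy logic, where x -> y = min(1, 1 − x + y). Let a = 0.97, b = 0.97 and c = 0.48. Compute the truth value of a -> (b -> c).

b -> c = min(1, 1 − 0.97 + 0.48) = min(1, 0.51) = 0.51
a -> (b -> c) = min(1, 1 − 0.97 + 0.51) = min(1, 0.54) = 0.54

0.54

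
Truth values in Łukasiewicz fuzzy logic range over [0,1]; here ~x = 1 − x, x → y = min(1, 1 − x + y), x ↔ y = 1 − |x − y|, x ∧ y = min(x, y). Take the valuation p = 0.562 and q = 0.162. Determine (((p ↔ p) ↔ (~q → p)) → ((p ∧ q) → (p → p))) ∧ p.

0.562

p ↔ p = 1 − |0.562 − 0.562| = 1 − 0.000 = 1.000
~q = 1 − 0.162 = 0.838
~q → p = min(1, 1 − 0.838 + 0.562) = min(1, 0.724) = 0.724
(p ↔ p) ↔ (~q → p) = 1 − |1.000 − 0.724| = 1 − 0.276 = 0.724
p ∧ q = min(0.562, 0.162) = 0.162
p → p = min(1, 1 − 0.562 + 0.562) = min(1, 1.000) = 1.000
(p ∧ q) → (p → p) = min(1, 1 − 0.162 + 1.000) = min(1, 1.838) = 1.000
((p ↔ p) ↔ (~q → p)) → ((p ∧ q) → (p → p)) = min(1, 1 − 0.724 + 1.000) = min(1, 1.276) = 1.000
(((p ↔ p) ↔ (~q → p)) → ((p ∧ q) → (p → p))) ∧ p = min(1.000, 0.562) = 0.562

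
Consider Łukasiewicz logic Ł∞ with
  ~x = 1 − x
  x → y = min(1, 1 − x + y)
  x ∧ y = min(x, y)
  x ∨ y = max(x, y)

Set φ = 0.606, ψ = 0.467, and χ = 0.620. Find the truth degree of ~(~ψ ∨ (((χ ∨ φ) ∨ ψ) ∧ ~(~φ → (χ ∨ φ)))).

~ψ = 1 − 0.467 = 0.533
χ ∨ φ = max(0.620, 0.606) = 0.620
(χ ∨ φ) ∨ ψ = max(0.620, 0.467) = 0.620
~φ = 1 − 0.606 = 0.394
~φ → (χ ∨ φ) = min(1, 1 − 0.394 + 0.620) = min(1, 1.226) = 1.000
~(~φ → (χ ∨ φ)) = 1 − 1.000 = 0.000
((χ ∨ φ) ∨ ψ) ∧ ~(~φ → (χ ∨ φ)) = min(0.620, 0.000) = 0.000
~ψ ∨ (((χ ∨ φ) ∨ ψ) ∧ ~(~φ → (χ ∨ φ))) = max(0.533, 0.000) = 0.533
~(~ψ ∨ (((χ ∨ φ) ∨ ψ) ∧ ~(~φ → (χ ∨ φ)))) = 1 − 0.533 = 0.467

0.467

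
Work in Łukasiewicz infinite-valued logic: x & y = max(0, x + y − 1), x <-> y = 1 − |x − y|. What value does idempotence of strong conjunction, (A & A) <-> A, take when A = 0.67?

0.67

A & A = max(0, 0.67 + 0.67 − 1) = max(0, 0.34) = 0.34
(A & A) <-> A = 1 − |0.34 − 0.67| = 1 − 0.33 = 0.67
(The value 0.67 < 1 shows this instance is not satisfied; fails in Ł∞ since a ⊗ a = max(0, 2a−1) ≠ a in general.)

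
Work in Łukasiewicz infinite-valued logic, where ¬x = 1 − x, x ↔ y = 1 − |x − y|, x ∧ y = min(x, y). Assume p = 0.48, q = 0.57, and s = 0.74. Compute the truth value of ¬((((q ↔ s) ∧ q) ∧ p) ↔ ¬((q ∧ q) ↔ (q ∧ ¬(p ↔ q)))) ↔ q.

0.43

q ↔ s = 1 − |0.57 − 0.74| = 1 − 0.17 = 0.83
(q ↔ s) ∧ q = min(0.83, 0.57) = 0.57
((q ↔ s) ∧ q) ∧ p = min(0.57, 0.48) = 0.48
q ∧ q = min(0.57, 0.57) = 0.57
p ↔ q = 1 − |0.48 − 0.57| = 1 − 0.09 = 0.91
¬(p ↔ q) = 1 − 0.91 = 0.09
q ∧ ¬(p ↔ q) = min(0.57, 0.09) = 0.09
(q ∧ q) ↔ (q ∧ ¬(p ↔ q)) = 1 − |0.57 − 0.09| = 1 − 0.48 = 0.52
¬((q ∧ q) ↔ (q ∧ ¬(p ↔ q))) = 1 − 0.52 = 0.48
(((q ↔ s) ∧ q) ∧ p) ↔ ¬((q ∧ q) ↔ (q ∧ ¬(p ↔ q))) = 1 − |0.48 − 0.48| = 1 − 0.00 = 1.00
¬((((q ↔ s) ∧ q) ∧ p) ↔ ¬((q ∧ q) ↔ (q ∧ ¬(p ↔ q)))) = 1 − 1.00 = 0.00
¬((((q ↔ s) ∧ q) ∧ p) ↔ ¬((q ∧ q) ↔ (q ∧ ¬(p ↔ q)))) ↔ q = 1 − |0.00 − 0.57| = 1 − 0.57 = 0.43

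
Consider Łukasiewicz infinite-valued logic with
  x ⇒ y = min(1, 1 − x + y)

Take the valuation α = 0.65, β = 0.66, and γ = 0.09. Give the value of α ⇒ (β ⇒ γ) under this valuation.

0.78

β ⇒ γ = min(1, 1 − 0.66 + 0.09) = min(1, 0.43) = 0.43
α ⇒ (β ⇒ γ) = min(1, 1 − 0.65 + 0.43) = min(1, 0.78) = 0.78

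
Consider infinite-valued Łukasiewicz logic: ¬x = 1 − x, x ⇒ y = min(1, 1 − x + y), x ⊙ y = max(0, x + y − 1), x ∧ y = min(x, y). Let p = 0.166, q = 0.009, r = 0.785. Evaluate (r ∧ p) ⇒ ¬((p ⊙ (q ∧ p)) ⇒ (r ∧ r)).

0.834

r ∧ p = min(0.785, 0.166) = 0.166
q ∧ p = min(0.009, 0.166) = 0.009
p ⊙ (q ∧ p) = max(0, 0.166 + 0.009 − 1) = max(0, -0.825) = 0.000
r ∧ r = min(0.785, 0.785) = 0.785
(p ⊙ (q ∧ p)) ⇒ (r ∧ r) = min(1, 1 − 0.000 + 0.785) = min(1, 1.785) = 1.000
¬((p ⊙ (q ∧ p)) ⇒ (r ∧ r)) = 1 − 1.000 = 0.000
(r ∧ p) ⇒ ¬((p ⊙ (q ∧ p)) ⇒ (r ∧ r)) = min(1, 1 − 0.166 + 0.000) = min(1, 0.834) = 0.834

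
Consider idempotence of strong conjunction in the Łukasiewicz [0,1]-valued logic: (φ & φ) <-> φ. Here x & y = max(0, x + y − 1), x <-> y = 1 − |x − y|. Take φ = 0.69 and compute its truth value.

0.69

φ & φ = max(0, 0.69 + 0.69 − 1) = max(0, 0.38) = 0.38
(φ & φ) <-> φ = 1 − |0.38 − 0.69| = 1 − 0.31 = 0.69
(The value 0.69 < 1 shows this instance is not satisfied; fails in Ł∞ since a ⊗ a = max(0, 2a−1) ≠ a in general.)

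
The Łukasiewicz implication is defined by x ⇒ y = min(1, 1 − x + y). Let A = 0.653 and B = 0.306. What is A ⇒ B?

0.653

A ⇒ B = min(1, 1 − 0.653 + 0.306) = min(1, 0.653) = 0.653
For comparison, the Gödel implication (1 if x ≤ y else y) would give 0.306.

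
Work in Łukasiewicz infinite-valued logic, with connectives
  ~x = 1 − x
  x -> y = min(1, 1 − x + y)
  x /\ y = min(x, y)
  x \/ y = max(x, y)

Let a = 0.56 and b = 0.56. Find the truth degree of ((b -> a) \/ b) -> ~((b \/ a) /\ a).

b -> a = min(1, 1 − 0.56 + 0.56) = min(1, 1.00) = 1.00
(b -> a) \/ b = max(1.00, 0.56) = 1.00
b \/ a = max(0.56, 0.56) = 0.56
(b \/ a) /\ a = min(0.56, 0.56) = 0.56
~((b \/ a) /\ a) = 1 − 0.56 = 0.44
((b -> a) \/ b) -> ~((b \/ a) /\ a) = min(1, 1 − 1.00 + 0.44) = min(1, 0.44) = 0.44

0.44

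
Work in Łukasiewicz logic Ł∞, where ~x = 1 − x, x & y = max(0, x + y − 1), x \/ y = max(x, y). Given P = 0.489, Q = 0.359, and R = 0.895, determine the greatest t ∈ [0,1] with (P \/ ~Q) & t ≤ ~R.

~Q = 1 − 0.359 = 0.641
P \/ ~Q = max(0.489, 0.641) = 0.641
So the left factor is P \/ ~Q = 0.641.
~R = 1 − 0.895 = 0.105
So the right-hand bound is ~R = 0.105.
The residuum of the Łukasiewicz t-norm gives the supremum: min(1, 1 − 0.641 + 0.105).
1 − 0.641 + 0.105 = 0.464, so t = min(1, 0.464) = 0.464.
Check: 0.641 & 0.464 = max(0, 0.105) = 0.105 ≤ 0.105.

0.464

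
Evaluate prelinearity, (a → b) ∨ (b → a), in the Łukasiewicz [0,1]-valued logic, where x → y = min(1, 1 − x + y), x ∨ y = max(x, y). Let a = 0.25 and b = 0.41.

1.00

a → b = min(1, 1 − 0.25 + 0.41) = min(1, 1.16) = 1.00
b → a = min(1, 1 − 0.41 + 0.25) = min(1, 0.84) = 0.84
(a → b) ∨ (b → a) = max(1.00, 0.84) = 1.00
(As expected: a Ł∞-tautology — holds in every MV-chain.)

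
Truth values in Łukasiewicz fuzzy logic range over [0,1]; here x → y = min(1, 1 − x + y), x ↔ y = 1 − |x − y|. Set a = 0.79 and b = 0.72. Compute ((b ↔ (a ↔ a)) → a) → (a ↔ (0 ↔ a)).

0.42

a ↔ a = 1 − |0.79 − 0.79| = 1 − 0.00 = 1.00
b ↔ (a ↔ a) = 1 − |0.72 − 1.00| = 1 − 0.28 = 0.72
(b ↔ (a ↔ a)) → a = min(1, 1 − 0.72 + 0.79) = min(1, 1.07) = 1.00
0 ↔ a = 1 − |0.00 − 0.79| = 1 − 0.79 = 0.21
a ↔ (0 ↔ a) = 1 − |0.79 − 0.21| = 1 − 0.58 = 0.42
((b ↔ (a ↔ a)) → a) → (a ↔ (0 ↔ a)) = min(1, 1 − 1.00 + 0.42) = min(1, 0.42) = 0.42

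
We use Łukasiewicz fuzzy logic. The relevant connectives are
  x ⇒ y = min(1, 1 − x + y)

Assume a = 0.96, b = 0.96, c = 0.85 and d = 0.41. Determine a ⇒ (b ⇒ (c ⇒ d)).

0.64

c ⇒ d = min(1, 1 − 0.85 + 0.41) = min(1, 0.56) = 0.56
b ⇒ (c ⇒ d) = min(1, 1 − 0.96 + 0.56) = min(1, 0.60) = 0.60
a ⇒ (b ⇒ (c ⇒ d)) = min(1, 1 − 0.96 + 0.60) = min(1, 0.64) = 0.64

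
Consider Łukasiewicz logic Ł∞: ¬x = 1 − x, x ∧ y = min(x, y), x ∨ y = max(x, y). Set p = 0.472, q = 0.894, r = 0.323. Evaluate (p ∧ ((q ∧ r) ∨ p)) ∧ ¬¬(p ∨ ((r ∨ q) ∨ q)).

0.472

q ∧ r = min(0.894, 0.323) = 0.323
(q ∧ r) ∨ p = max(0.323, 0.472) = 0.472
p ∧ ((q ∧ r) ∨ p) = min(0.472, 0.472) = 0.472
r ∨ q = max(0.323, 0.894) = 0.894
(r ∨ q) ∨ q = max(0.894, 0.894) = 0.894
p ∨ ((r ∨ q) ∨ q) = max(0.472, 0.894) = 0.894
¬(p ∨ ((r ∨ q) ∨ q)) = 1 − 0.894 = 0.106
¬¬(p ∨ ((r ∨ q) ∨ q)) = 1 − 0.106 = 0.894
(p ∧ ((q ∧ r) ∨ p)) ∧ ¬¬(p ∨ ((r ∨ q) ∨ q)) = min(0.472, 0.894) = 0.472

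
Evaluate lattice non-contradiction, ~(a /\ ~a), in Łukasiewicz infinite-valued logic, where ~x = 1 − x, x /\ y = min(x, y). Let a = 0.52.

~a = 1 − 0.52 = 0.48
a /\ ~a = min(0.52, 0.48) = 0.48
~(a /\ ~a) = 1 − 0.48 = 0.52
(The value 0.52 < 1 shows this instance is not satisfied; not a Ł∞-tautology — its value is 1 − min(a, 1−a).)

0.52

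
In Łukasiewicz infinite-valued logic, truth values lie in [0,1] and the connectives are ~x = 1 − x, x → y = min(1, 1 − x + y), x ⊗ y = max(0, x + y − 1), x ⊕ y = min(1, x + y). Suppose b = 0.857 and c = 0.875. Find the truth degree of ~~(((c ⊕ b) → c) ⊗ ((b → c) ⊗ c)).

c ⊕ b = min(1, 0.875 + 0.857) = min(1, 1.732) = 1.000
(c ⊕ b) → c = min(1, 1 − 1.000 + 0.875) = min(1, 0.875) = 0.875
b → c = min(1, 1 − 0.857 + 0.875) = min(1, 1.018) = 1.000
(b → c) ⊗ c = max(0, 1.000 + 0.875 − 1) = max(0, 0.875) = 0.875
((c ⊕ b) → c) ⊗ ((b → c) ⊗ c) = max(0, 0.875 + 0.875 − 1) = max(0, 0.750) = 0.750
~(((c ⊕ b) → c) ⊗ ((b → c) ⊗ c)) = 1 − 0.750 = 0.250
~~(((c ⊕ b) → c) ⊗ ((b → c) ⊗ c)) = 1 − 0.250 = 0.750

0.750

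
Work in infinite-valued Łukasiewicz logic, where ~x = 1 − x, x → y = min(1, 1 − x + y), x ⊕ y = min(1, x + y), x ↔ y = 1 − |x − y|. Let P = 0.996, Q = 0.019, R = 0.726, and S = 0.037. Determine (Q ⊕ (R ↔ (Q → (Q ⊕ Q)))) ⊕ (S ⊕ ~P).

0.786

Q ⊕ Q = min(1, 0.019 + 0.019) = min(1, 0.038) = 0.038
Q → (Q ⊕ Q) = min(1, 1 − 0.019 + 0.038) = min(1, 1.019) = 1.000
R ↔ (Q → (Q ⊕ Q)) = 1 − |0.726 − 1.000| = 1 − 0.274 = 0.726
Q ⊕ (R ↔ (Q → (Q ⊕ Q))) = min(1, 0.019 + 0.726) = min(1, 0.745) = 0.745
~P = 1 − 0.996 = 0.004
S ⊕ ~P = min(1, 0.037 + 0.004) = min(1, 0.041) = 0.041
(Q ⊕ (R ↔ (Q → (Q ⊕ Q)))) ⊕ (S ⊕ ~P) = min(1, 0.745 + 0.041) = min(1, 0.786) = 0.786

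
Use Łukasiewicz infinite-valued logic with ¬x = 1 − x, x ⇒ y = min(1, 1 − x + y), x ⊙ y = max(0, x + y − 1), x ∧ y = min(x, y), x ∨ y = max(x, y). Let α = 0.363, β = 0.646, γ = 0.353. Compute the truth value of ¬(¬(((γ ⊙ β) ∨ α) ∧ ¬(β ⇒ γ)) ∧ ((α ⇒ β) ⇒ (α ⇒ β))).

γ ⊙ β = max(0, 0.353 + 0.646 − 1) = max(0, -0.001) = 0.000
(γ ⊙ β) ∨ α = max(0.000, 0.363) = 0.363
β ⇒ γ = min(1, 1 − 0.646 + 0.353) = min(1, 0.707) = 0.707
¬(β ⇒ γ) = 1 − 0.707 = 0.293
((γ ⊙ β) ∨ α) ∧ ¬(β ⇒ γ) = min(0.363, 0.293) = 0.293
¬(((γ ⊙ β) ∨ α) ∧ ¬(β ⇒ γ)) = 1 − 0.293 = 0.707
α ⇒ β = min(1, 1 − 0.363 + 0.646) = min(1, 1.283) = 1.000
(α ⇒ β) ⇒ (α ⇒ β) = min(1, 1 − 1.000 + 1.000) = min(1, 1.000) = 1.000
¬(((γ ⊙ β) ∨ α) ∧ ¬(β ⇒ γ)) ∧ ((α ⇒ β) ⇒ (α ⇒ β)) = min(0.707, 1.000) = 0.707
¬(¬(((γ ⊙ β) ∨ α) ∧ ¬(β ⇒ γ)) ∧ ((α ⇒ β) ⇒ (α ⇒ β))) = 1 − 0.707 = 0.293

0.293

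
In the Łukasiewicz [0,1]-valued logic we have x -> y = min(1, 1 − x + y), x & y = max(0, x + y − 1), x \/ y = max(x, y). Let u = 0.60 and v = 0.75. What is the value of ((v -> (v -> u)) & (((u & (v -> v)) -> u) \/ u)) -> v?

v -> u = min(1, 1 − 0.75 + 0.60) = min(1, 0.85) = 0.85
v -> (v -> u) = min(1, 1 − 0.75 + 0.85) = min(1, 1.10) = 1.00
v -> v = min(1, 1 − 0.75 + 0.75) = min(1, 1.00) = 1.00
u & (v -> v) = max(0, 0.60 + 1.00 − 1) = max(0, 0.60) = 0.60
(u & (v -> v)) -> u = min(1, 1 − 0.60 + 0.60) = min(1, 1.00) = 1.00
((u & (v -> v)) -> u) \/ u = max(1.00, 0.60) = 1.00
(v -> (v -> u)) & (((u & (v -> v)) -> u) \/ u) = max(0, 1.00 + 1.00 − 1) = max(0, 1.00) = 1.00
((v -> (v -> u)) & (((u & (v -> v)) -> u) \/ u)) -> v = min(1, 1 − 1.00 + 0.75) = min(1, 0.75) = 0.75

0.75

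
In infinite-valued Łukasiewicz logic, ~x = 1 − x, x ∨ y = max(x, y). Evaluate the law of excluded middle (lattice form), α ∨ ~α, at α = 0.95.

0.95

~α = 1 − 0.95 = 0.05
α ∨ ~α = max(0.95, 0.05) = 0.95
(The value 0.95 < 1 shows this instance is not satisfied; not a Ł∞-tautology — its value is max(a, 1−a).)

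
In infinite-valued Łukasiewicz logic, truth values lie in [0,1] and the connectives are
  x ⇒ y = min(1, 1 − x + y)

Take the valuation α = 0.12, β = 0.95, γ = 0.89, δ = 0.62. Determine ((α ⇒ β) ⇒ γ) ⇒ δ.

α ⇒ β = min(1, 1 − 0.12 + 0.95) = min(1, 1.83) = 1.00
(α ⇒ β) ⇒ γ = min(1, 1 − 1.00 + 0.89) = min(1, 0.89) = 0.89
((α ⇒ β) ⇒ γ) ⇒ δ = min(1, 1 − 0.89 + 0.62) = min(1, 0.73) = 0.73

0.73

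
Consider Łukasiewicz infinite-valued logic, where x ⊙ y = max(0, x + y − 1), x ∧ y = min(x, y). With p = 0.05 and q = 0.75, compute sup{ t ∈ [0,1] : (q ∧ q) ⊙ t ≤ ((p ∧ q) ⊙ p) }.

0.25

q ∧ q = min(0.75, 0.75) = 0.75
So the left factor is q ∧ q = 0.75.
p ∧ q = min(0.05, 0.75) = 0.05
(p ∧ q) ⊙ p = max(0, 0.05 + 0.05 − 1) = max(0, -0.90) = 0.00
So the right-hand bound is (p ∧ q) ⊙ p = 0.00.
The residuum of the Łukasiewicz t-norm gives the supremum: min(1, 1 − 0.75 + 0.00).
1 − 0.75 + 0.00 = 0.25, so t = min(1, 0.25) = 0.25.
Check: 0.75 ⊙ 0.25 = max(0, 0.00) = 0.00 ≤ 0.00.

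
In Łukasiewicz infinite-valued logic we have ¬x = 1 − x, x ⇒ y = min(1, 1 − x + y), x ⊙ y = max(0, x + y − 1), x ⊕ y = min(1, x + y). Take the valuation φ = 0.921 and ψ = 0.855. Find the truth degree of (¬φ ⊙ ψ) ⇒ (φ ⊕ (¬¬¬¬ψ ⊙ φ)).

¬φ = 1 − 0.921 = 0.079
¬φ ⊙ ψ = max(0, 0.079 + 0.855 − 1) = max(0, -0.066) = 0.000
¬ψ = 1 − 0.855 = 0.145
¬¬ψ = 1 − 0.145 = 0.855
¬¬¬ψ = 1 − 0.855 = 0.145
¬¬¬¬ψ = 1 − 0.145 = 0.855
¬¬¬¬ψ ⊙ φ = max(0, 0.855 + 0.921 − 1) = max(0, 0.776) = 0.776
φ ⊕ (¬¬¬¬ψ ⊙ φ) = min(1, 0.921 + 0.776) = min(1, 1.697) = 1.000
(¬φ ⊙ ψ) ⇒ (φ ⊕ (¬¬¬¬ψ ⊙ φ)) = min(1, 1 − 0.000 + 1.000) = min(1, 2.000) = 1.000

1.000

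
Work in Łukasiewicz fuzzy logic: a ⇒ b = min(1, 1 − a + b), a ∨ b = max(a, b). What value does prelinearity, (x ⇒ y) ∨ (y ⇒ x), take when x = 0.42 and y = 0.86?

1.00

x ⇒ y = min(1, 1 − 0.42 + 0.86) = min(1, 1.44) = 1.00
y ⇒ x = min(1, 1 − 0.86 + 0.42) = min(1, 0.56) = 0.56
(x ⇒ y) ∨ (y ⇒ x) = max(1.00, 0.56) = 1.00
(As expected: a Ł∞-tautology — holds in every MV-chain.)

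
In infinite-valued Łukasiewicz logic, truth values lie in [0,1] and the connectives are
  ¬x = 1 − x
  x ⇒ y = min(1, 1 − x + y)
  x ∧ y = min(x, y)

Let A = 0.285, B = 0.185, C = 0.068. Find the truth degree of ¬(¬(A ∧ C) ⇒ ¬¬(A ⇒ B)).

A ∧ C = min(0.285, 0.068) = 0.068
¬(A ∧ C) = 1 − 0.068 = 0.932
A ⇒ B = min(1, 1 − 0.285 + 0.185) = min(1, 0.900) = 0.900
¬(A ⇒ B) = 1 − 0.900 = 0.100
¬¬(A ⇒ B) = 1 − 0.100 = 0.900
¬(A ∧ C) ⇒ ¬¬(A ⇒ B) = min(1, 1 − 0.932 + 0.900) = min(1, 0.968) = 0.968
¬(¬(A ∧ C) ⇒ ¬¬(A ⇒ B)) = 1 − 0.968 = 0.032

0.032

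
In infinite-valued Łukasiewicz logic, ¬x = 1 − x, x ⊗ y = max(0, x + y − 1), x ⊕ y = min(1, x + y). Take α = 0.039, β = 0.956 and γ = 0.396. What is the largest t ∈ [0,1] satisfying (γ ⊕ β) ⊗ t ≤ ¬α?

γ ⊕ β = min(1, 0.396 + 0.956) = min(1, 1.352) = 1.000
So the left factor is γ ⊕ β = 1.000.
¬α = 1 − 0.039 = 0.961
So the right-hand bound is ¬α = 0.961.
The residuum of the Łukasiewicz t-norm gives the supremum: min(1, 1 − 1.000 + 0.961).
1 − 1.000 + 0.961 = 0.961, so t = min(1, 0.961) = 0.961.
Check: 1.000 ⊗ 0.961 = max(0, 0.961) = 0.961 ≤ 0.961.

0.961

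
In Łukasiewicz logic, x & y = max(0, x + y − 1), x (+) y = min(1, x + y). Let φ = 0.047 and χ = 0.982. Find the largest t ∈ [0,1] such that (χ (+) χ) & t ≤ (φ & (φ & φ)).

0.000

χ (+) χ = min(1, 0.982 + 0.982) = min(1, 1.964) = 1.000
So the left factor is χ (+) χ = 1.000.
φ & φ = max(0, 0.047 + 0.047 − 1) = max(0, -0.906) = 0.000
φ & (φ & φ) = max(0, 0.047 + 0.000 − 1) = max(0, -0.953) = 0.000
So the right-hand bound is φ & (φ & φ) = 0.000.
The residuum of the Łukasiewicz t-norm gives the supremum: min(1, 1 − 1.000 + 0.000).
1 − 1.000 + 0.000 = 0.000, so t = min(1, 0.000) = 0.000.
Check: 1.000 & 0.000 = max(0, 0.000) = 0.000 ≤ 0.000.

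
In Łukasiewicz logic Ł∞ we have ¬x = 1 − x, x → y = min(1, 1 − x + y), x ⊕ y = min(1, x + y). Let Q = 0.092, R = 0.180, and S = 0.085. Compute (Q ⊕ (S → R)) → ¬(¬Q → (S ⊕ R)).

0.643

S → R = min(1, 1 − 0.085 + 0.180) = min(1, 1.095) = 1.000
Q ⊕ (S → R) = min(1, 0.092 + 1.000) = min(1, 1.092) = 1.000
¬Q = 1 − 0.092 = 0.908
S ⊕ R = min(1, 0.085 + 0.180) = min(1, 0.265) = 0.265
¬Q → (S ⊕ R) = min(1, 1 − 0.908 + 0.265) = min(1, 0.357) = 0.357
¬(¬Q → (S ⊕ R)) = 1 − 0.357 = 0.643
(Q ⊕ (S → R)) → ¬(¬Q → (S ⊕ R)) = min(1, 1 − 1.000 + 0.643) = min(1, 0.643) = 0.643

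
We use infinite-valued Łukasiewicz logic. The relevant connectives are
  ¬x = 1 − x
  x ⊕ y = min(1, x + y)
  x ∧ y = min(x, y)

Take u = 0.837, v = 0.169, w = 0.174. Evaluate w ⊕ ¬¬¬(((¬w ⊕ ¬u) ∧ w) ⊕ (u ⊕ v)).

0.174

¬w = 1 − 0.174 = 0.826
¬u = 1 − 0.837 = 0.163
¬w ⊕ ¬u = min(1, 0.826 + 0.163) = min(1, 0.989) = 0.989
(¬w ⊕ ¬u) ∧ w = min(0.989, 0.174) = 0.174
u ⊕ v = min(1, 0.837 + 0.169) = min(1, 1.006) = 1.000
((¬w ⊕ ¬u) ∧ w) ⊕ (u ⊕ v) = min(1, 0.174 + 1.000) = min(1, 1.174) = 1.000
¬(((¬w ⊕ ¬u) ∧ w) ⊕ (u ⊕ v)) = 1 − 1.000 = 0.000
¬¬(((¬w ⊕ ¬u) ∧ w) ⊕ (u ⊕ v)) = 1 − 0.000 = 1.000
¬¬¬(((¬w ⊕ ¬u) ∧ w) ⊕ (u ⊕ v)) = 1 − 1.000 = 0.000
w ⊕ ¬¬¬(((¬w ⊕ ¬u) ∧ w) ⊕ (u ⊕ v)) = min(1, 0.174 + 0.000) = min(1, 0.174) = 0.174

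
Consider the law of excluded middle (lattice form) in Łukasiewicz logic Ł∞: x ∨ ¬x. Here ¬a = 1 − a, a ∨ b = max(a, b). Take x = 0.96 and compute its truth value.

0.96

¬x = 1 − 0.96 = 0.04
x ∨ ¬x = max(0.96, 0.04) = 0.96
(The value 0.96 < 1 shows this instance is not satisfied; not a Ł∞-tautology — its value is max(a, 1−a).)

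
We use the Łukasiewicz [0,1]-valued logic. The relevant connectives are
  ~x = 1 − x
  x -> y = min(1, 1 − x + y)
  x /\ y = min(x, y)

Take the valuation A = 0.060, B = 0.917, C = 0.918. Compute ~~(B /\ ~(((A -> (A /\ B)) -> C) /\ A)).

A /\ B = min(0.060, 0.917) = 0.060
A -> (A /\ B) = min(1, 1 − 0.060 + 0.060) = min(1, 1.000) = 1.000
(A -> (A /\ B)) -> C = min(1, 1 − 1.000 + 0.918) = min(1, 0.918) = 0.918
((A -> (A /\ B)) -> C) /\ A = min(0.918, 0.060) = 0.060
~(((A -> (A /\ B)) -> C) /\ A) = 1 − 0.060 = 0.940
B /\ ~(((A -> (A /\ B)) -> C) /\ A) = min(0.917, 0.940) = 0.917
~(B /\ ~(((A -> (A /\ B)) -> C) /\ A)) = 1 − 0.917 = 0.083
~~(B /\ ~(((A -> (A /\ B)) -> C) /\ A)) = 1 − 0.083 = 0.917

0.917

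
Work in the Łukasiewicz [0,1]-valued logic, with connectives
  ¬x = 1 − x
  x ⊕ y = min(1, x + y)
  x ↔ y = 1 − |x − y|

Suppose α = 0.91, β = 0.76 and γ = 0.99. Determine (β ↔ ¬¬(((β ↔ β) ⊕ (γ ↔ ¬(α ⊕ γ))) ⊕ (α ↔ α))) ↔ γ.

β ↔ β = 1 − |0.76 − 0.76| = 1 − 0.00 = 1.00
α ⊕ γ = min(1, 0.91 + 0.99) = min(1, 1.90) = 1.00
¬(α ⊕ γ) = 1 − 1.00 = 0.00
γ ↔ ¬(α ⊕ γ) = 1 − |0.99 − 0.00| = 1 − 0.99 = 0.01
(β ↔ β) ⊕ (γ ↔ ¬(α ⊕ γ)) = min(1, 1.00 + 0.01) = min(1, 1.01) = 1.00
α ↔ α = 1 − |0.91 − 0.91| = 1 − 0.00 = 1.00
((β ↔ β) ⊕ (γ ↔ ¬(α ⊕ γ))) ⊕ (α ↔ α) = min(1, 1.00 + 1.00) = min(1, 2.00) = 1.00
¬(((β ↔ β) ⊕ (γ ↔ ¬(α ⊕ γ))) ⊕ (α ↔ α)) = 1 − 1.00 = 0.00
¬¬(((β ↔ β) ⊕ (γ ↔ ¬(α ⊕ γ))) ⊕ (α ↔ α)) = 1 − 0.00 = 1.00
β ↔ ¬¬(((β ↔ β) ⊕ (γ ↔ ¬(α ⊕ γ))) ⊕ (α ↔ α)) = 1 − |0.76 − 1.00| = 1 − 0.24 = 0.76
(β ↔ ¬¬(((β ↔ β) ⊕ (γ ↔ ¬(α ⊕ γ))) ⊕ (α ↔ α))) ↔ γ = 1 − |0.76 − 0.99| = 1 − 0.23 = 0.77

0.77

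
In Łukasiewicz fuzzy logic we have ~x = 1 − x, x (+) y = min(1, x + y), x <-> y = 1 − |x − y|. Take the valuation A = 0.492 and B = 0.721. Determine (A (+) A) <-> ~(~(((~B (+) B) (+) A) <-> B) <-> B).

A (+) A = min(1, 0.492 + 0.492) = min(1, 0.984) = 0.984
~B = 1 − 0.721 = 0.279
~B (+) B = min(1, 0.279 + 0.721) = min(1, 1.000) = 1.000
(~B (+) B) (+) A = min(1, 1.000 + 0.492) = min(1, 1.492) = 1.000
((~B (+) B) (+) A) <-> B = 1 − |1.000 − 0.721| = 1 − 0.279 = 0.721
~(((~B (+) B) (+) A) <-> B) = 1 − 0.721 = 0.279
~(((~B (+) B) (+) A) <-> B) <-> B = 1 − |0.279 − 0.721| = 1 − 0.442 = 0.558
~(~(((~B (+) B) (+) A) <-> B) <-> B) = 1 − 0.558 = 0.442
(A (+) A) <-> ~(~(((~B (+) B) (+) A) <-> B) <-> B) = 1 − |0.984 − 0.442| = 1 − 0.542 = 0.458

0.458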